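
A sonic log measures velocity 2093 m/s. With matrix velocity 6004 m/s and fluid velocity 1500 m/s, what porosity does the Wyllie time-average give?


1/V - 1/Vm = 1/2093 - 1/6004 = 0.00031123
1/Vf - 1/Vm = 1/1500 - 1/6004 = 0.00050011
phi = 0.00031123 / 0.00050011 = 0.6223

0.6223


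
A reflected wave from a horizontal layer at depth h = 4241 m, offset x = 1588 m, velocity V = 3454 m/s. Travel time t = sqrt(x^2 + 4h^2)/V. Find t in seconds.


x^2 + 4h^2 = 1588^2 + 4*4241^2 = 2521744 + 71944324 = 74466068
sqrt(74466068) = 8629.3724
t = 8629.3724 / 3454 = 2.4984 s

2.4984


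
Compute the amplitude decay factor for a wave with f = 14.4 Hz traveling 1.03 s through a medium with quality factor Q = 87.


pi*f*t/Q = pi*14.4*1.03/87 = 0.535587
A/A0 = exp(-0.535587) = 0.585325

0.585325


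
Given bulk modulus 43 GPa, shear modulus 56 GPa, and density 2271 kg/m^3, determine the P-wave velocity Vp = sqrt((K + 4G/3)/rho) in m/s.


First compute the effective modulus:
K + 4G/3 = 43e9 + 4*56e9/3 = 117666666666.67 Pa
Then divide by density:
117666666666.67 / 2271 = 51812710.9937 Pa/(kg/m^3)
Take the square root:
Vp = sqrt(51812710.9937) = 7198.1 m/s

7198.1


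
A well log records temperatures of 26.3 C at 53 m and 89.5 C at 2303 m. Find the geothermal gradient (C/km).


dT = 89.5 - 26.3 = 63.2 C
dz = 2303 - 53 = 2250 m
gradient = dT/dz * 1000 = 63.2/2250 * 1000 = 28.0889 C/km

28.0889


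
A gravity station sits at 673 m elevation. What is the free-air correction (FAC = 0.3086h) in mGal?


FAC = 0.3086 * h
= 0.3086 * 673
= 207.6878 mGal

207.6878


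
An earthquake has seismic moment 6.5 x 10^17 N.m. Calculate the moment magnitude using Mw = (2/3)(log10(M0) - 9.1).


log10(M0) = log10(6.5 x 10^17) = 17.8129
Mw = 2/3 * (17.8129 - 9.1)
= 2/3 * 8.7129
= 5.81

5.81


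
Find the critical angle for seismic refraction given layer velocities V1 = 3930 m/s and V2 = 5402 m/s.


V1/V2 = 3930/5402 = 0.727508
theta_c = arcsin(0.727508) = 46.6779 degrees

46.6779


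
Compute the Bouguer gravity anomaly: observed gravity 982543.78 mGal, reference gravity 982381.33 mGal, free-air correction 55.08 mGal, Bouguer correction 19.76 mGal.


BA = g_obs - g_ref + FAC - BC
= 982543.78 - 982381.33 + 55.08 - 19.76
= 197.77 mGal

197.77


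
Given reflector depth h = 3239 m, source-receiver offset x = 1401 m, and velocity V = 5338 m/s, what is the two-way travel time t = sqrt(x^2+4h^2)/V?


x^2 + 4h^2 = 1401^2 + 4*3239^2 = 1962801 + 41964484 = 43927285
sqrt(43927285) = 6627.7662
t = 6627.7662 / 5338 = 1.2416 s

1.2416


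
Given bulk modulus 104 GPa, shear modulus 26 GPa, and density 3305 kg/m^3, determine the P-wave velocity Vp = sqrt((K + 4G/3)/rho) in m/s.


First compute the effective modulus:
K + 4G/3 = 104e9 + 4*26e9/3 = 138666666666.67 Pa
Then divide by density:
138666666666.67 / 3305 = 41956631.3666 Pa/(kg/m^3)
Take the square root:
Vp = sqrt(41956631.3666) = 6477.39 m/s

6477.39


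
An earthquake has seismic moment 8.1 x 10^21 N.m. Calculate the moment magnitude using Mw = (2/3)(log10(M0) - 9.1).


log10(M0) = log10(8.1 x 10^21) = 21.9085
Mw = 2/3 * (21.9085 - 9.1)
= 2/3 * 12.8085
= 8.54

8.54


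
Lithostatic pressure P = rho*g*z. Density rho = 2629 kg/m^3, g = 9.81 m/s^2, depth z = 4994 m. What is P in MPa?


P = rho * g * z / 1e6
= 2629 * 9.81 * 4994 / 1e6
= 128797707.06 / 1e6
= 128.7977 MPa

128.7977


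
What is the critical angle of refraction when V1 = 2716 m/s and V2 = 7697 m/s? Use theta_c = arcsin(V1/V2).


V1/V2 = 2716/7697 = 0.352865
theta_c = arcsin(0.352865) = 20.6626 degrees

20.6626


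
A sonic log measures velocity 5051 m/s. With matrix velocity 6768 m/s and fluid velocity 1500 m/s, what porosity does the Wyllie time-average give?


1/V - 1/Vm = 1/5051 - 1/6768 = 5.023e-05
1/Vf - 1/Vm = 1/1500 - 1/6768 = 0.00051891
phi = 5.023e-05 / 0.00051891 = 0.0968

0.0968


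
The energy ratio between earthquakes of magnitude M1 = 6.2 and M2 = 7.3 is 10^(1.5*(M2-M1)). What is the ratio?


M2 - M1 = 7.3 - 6.2 = 1.1
1.5 * 1.1 = 1.65
ratio = 10^1.65 = 44.67

44.67


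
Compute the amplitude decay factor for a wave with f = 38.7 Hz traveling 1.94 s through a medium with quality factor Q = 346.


pi*f*t/Q = pi*38.7*1.94/346 = 0.681689
A/A0 = exp(-0.681689) = 0.505762

0.505762


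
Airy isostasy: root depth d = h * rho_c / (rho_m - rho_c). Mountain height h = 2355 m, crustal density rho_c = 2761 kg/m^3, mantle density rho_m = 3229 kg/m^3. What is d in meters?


rho_m - rho_c = 3229 - 2761 = 468
d = 2355 * 2761 / 468
= 6502155 / 468
= 13893.49 m

13893.49


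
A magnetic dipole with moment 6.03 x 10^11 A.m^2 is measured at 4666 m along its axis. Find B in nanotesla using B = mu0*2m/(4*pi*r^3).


m = 6.03 x 10^11 = 603000000000 A.m^2
2m = 1206000000000 A.m^2
r^3 = 4666^3 = 101586080296
B = (4pi*10^-7) * 1206000000000 / (4*pi * 101586080296) * 1e9
= 1515504.296092 / 1276568334259.59 * 1e9
= 1187.1705 nT

1187.1705


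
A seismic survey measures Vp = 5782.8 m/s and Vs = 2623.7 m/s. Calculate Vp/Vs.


Vp/Vs = 5782.8 / 2623.7
= 2.2041

2.2041


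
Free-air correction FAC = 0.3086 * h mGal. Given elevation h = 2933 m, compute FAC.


FAC = 0.3086 * h
= 0.3086 * 2933
= 905.1238 mGal

905.1238


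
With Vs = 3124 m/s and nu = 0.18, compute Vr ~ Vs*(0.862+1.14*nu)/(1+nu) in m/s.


Numerator factor = 0.862 + 1.14*0.18 = 1.0672
Denominator = 1 + 0.18 = 1.18
Vr = 3124 * 1.0672 / 1.18 = 2825.37 m/s

2825.37


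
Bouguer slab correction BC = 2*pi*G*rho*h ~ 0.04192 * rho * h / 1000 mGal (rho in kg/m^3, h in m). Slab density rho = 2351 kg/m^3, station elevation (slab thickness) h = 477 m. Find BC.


BC = 0.04192 * rho * h / 1000
= 0.04192 * 2351 * 477 / 1000
= 47.0102 mGal

47.0102


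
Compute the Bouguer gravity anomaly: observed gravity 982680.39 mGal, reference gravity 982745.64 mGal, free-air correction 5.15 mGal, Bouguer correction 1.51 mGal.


BA = g_obs - g_ref + FAC - BC
= 982680.39 - 982745.64 + 5.15 - 1.51
= -61.61 mGal

-61.61


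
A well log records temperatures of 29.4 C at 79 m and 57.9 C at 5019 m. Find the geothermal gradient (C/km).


dT = 57.9 - 29.4 = 28.5 C
dz = 5019 - 79 = 4940 m
gradient = dT/dz * 1000 = 28.5/4940 * 1000 = 5.7692 C/km

5.7692


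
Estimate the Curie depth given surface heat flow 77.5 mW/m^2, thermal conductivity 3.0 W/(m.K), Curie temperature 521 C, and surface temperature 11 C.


T_Curie - T_surf = 521 - 11 = 510 C
Convert q to W/m^2: 77.5 mW/m^2 = 0.0775 W/m^2
d = 510 * 3.0 / 0.0775 = 19741.94 m

19741.94


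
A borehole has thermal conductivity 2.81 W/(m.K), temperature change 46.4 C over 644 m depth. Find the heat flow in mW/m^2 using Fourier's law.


q = k * dT / dz * 1000
= 2.81 * 46.4 / 644 * 1000
= 0.20246 * 1000
= 202.4596 mW/m^2

202.4596


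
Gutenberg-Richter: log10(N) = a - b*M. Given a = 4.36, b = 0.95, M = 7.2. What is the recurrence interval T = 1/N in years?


log10(N) = 4.36 - 0.95*7.2 = -2.48
N = 10^-2.48 = 0.003311
T = 1/N = 1/0.003311 = 301.9952 years

301.9952


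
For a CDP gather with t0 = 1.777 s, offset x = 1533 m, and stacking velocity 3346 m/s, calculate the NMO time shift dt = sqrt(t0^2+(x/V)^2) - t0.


x/Vnmo = 1533/3346 = 0.458159
(x/Vnmo)^2 = 0.20991
t0^2 = 3.157729
sqrt(3.157729 + 0.20991) = 1.835113
dt = 1.835113 - 1.777 = 0.058113

0.058113


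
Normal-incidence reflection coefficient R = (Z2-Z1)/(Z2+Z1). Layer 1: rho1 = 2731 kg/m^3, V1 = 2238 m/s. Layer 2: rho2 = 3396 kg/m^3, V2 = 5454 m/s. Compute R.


Z1 = 2731 * 2238 = 6111978
Z2 = 3396 * 5454 = 18521784
R = (18521784 - 6111978) / (18521784 + 6111978) = 12409806 / 24633762 = 0.5038

0.5038


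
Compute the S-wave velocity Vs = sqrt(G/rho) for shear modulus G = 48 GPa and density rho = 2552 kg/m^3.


Convert G to Pa: G = 48e9 Pa
Compute G/rho = 48e9 / 2552 = 18808777.4295
Vs = sqrt(18808777.4295) = 4336.91 m/s

4336.91


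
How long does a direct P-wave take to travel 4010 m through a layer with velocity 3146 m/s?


t = x / V
= 4010 / 3146
= 1.2746 s

1.2746


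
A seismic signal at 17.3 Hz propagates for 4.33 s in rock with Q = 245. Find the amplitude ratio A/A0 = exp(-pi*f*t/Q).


pi*f*t/Q = pi*17.3*4.33/245 = 0.960545
A/A0 = exp(-0.960545) = 0.382684

0.382684


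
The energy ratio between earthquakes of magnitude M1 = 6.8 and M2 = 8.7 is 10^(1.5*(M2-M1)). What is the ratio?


M2 - M1 = 8.7 - 6.8 = 1.9
1.5 * 1.9 = 2.85
ratio = 10^2.85 = 707.95

707.95


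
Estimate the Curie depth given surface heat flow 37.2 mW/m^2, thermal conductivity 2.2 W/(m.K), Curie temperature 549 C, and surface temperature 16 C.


T_Curie - T_surf = 549 - 16 = 533 C
Convert q to W/m^2: 37.2 mW/m^2 = 0.0372 W/m^2
d = 533 * 2.2 / 0.0372 = 31521.51 m

31521.51


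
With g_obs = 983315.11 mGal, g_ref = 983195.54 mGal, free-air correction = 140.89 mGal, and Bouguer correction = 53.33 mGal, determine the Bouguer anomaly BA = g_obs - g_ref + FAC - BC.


BA = g_obs - g_ref + FAC - BC
= 983315.11 - 983195.54 + 140.89 - 53.33
= 207.13 mGal

207.13


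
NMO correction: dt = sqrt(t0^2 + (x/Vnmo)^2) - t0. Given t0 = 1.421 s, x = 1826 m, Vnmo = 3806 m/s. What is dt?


x/Vnmo = 1826/3806 = 0.479769
(x/Vnmo)^2 = 0.230178
t0^2 = 2.019241
sqrt(2.019241 + 0.230178) = 1.499806
dt = 1.499806 - 1.421 = 0.078806

0.078806


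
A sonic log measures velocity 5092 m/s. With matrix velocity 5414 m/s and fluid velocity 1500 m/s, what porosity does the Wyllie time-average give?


1/V - 1/Vm = 1/5092 - 1/5414 = 1.168e-05
1/Vf - 1/Vm = 1/1500 - 1/5414 = 0.00048196
phi = 1.168e-05 / 0.00048196 = 0.0242

0.0242


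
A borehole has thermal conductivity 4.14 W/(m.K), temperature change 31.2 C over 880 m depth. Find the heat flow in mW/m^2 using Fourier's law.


q = k * dT / dz * 1000
= 4.14 * 31.2 / 880 * 1000
= 0.146782 * 1000
= 146.7818 mW/m^2

146.7818


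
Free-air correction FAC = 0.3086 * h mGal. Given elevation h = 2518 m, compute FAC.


FAC = 0.3086 * h
= 0.3086 * 2518
= 777.0548 mGal

777.0548


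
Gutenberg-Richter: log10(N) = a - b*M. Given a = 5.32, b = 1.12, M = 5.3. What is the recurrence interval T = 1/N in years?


log10(N) = 5.32 - 1.12*5.3 = -0.616
N = 10^-0.616 = 0.242103
T = 1/N = 1/0.242103 = 4.1305 years

4.1305


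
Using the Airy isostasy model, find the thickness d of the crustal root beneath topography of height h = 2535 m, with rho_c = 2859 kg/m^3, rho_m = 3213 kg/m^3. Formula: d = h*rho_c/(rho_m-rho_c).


rho_m - rho_c = 3213 - 2859 = 354
d = 2535 * 2859 / 354
= 7247565 / 354
= 20473.35 m

20473.35


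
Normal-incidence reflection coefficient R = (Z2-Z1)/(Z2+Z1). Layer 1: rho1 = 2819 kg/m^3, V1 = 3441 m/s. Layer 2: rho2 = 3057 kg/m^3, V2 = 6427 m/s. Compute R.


Z1 = 2819 * 3441 = 9700179
Z2 = 3057 * 6427 = 19647339
R = (19647339 - 9700179) / (19647339 + 9700179) = 9947160 / 29347518 = 0.3389

0.3389


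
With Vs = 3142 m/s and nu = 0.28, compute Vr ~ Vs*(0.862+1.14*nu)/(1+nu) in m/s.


Numerator factor = 0.862 + 1.14*0.28 = 1.1812
Denominator = 1 + 0.28 = 1.28
Vr = 3142 * 1.1812 / 1.28 = 2899.48 m/s

2899.48


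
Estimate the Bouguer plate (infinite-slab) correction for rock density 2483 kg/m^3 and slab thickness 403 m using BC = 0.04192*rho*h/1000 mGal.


BC = 0.04192 * rho * h / 1000
= 0.04192 * 2483 * 403 / 1000
= 41.9472 mGal

41.9472


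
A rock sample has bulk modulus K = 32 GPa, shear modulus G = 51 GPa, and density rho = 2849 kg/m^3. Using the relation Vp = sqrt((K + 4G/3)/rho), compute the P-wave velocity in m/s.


First compute the effective modulus:
K + 4G/3 = 32e9 + 4*51e9/3 = 100000000000.0 Pa
Then divide by density:
100000000000.0 / 2849 = 35100035.1 Pa/(kg/m^3)
Take the square root:
Vp = sqrt(35100035.1) = 5924.53 m/s

5924.53


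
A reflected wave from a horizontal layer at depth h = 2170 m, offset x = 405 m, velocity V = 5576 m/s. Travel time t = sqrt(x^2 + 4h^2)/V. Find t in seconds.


x^2 + 4h^2 = 405^2 + 4*2170^2 = 164025 + 18835600 = 18999625
sqrt(18999625) = 4358.8559
t = 4358.8559 / 5576 = 0.7817 s

0.7817


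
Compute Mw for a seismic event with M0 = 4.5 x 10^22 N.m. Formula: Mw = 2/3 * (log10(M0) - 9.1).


log10(M0) = log10(4.5 x 10^22) = 22.6532
Mw = 2/3 * (22.6532 - 9.1)
= 2/3 * 13.5532
= 9.04

9.04


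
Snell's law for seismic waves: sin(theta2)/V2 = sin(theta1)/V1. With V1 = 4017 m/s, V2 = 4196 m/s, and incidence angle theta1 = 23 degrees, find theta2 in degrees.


sin(theta1) = sin(23 deg) = 0.390731
sin(theta2) = V2/V1 * sin(theta1) = 4196/4017 * 0.390731 = 0.408142
theta2 = arcsin(0.408142) = 24.0882 degrees

24.0882


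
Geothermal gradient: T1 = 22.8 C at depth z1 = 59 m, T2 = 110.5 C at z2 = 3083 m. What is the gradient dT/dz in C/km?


dT = 110.5 - 22.8 = 87.7 C
dz = 3083 - 59 = 3024 m
gradient = dT/dz * 1000 = 87.7/3024 * 1000 = 29.0013 C/km

29.0013


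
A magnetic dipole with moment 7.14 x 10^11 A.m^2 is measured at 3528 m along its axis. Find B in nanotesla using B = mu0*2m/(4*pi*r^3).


m = 7.14 x 10^11 = 714000000000 A.m^2
2m = 1428000000000 A.m^2
r^3 = 3528^3 = 43912253952
B = (4pi*10^-7) * 1428000000000 / (4*pi * 43912253952) * 1e9
= 1794477.72373 / 551817657672.69 * 1e9
= 3251.9397 nT

3251.9397


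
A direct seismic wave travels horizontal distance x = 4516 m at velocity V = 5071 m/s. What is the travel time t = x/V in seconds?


t = x / V
= 4516 / 5071
= 0.8906 s

0.8906


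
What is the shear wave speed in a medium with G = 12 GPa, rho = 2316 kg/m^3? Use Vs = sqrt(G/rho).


Convert G to Pa: G = 12e9 Pa
Compute G/rho = 12e9 / 2316 = 5181347.1503
Vs = sqrt(5181347.1503) = 2276.26 m/s

2276.26


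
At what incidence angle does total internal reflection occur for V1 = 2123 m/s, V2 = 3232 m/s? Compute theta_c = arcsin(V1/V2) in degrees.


V1/V2 = 2123/3232 = 0.656869
theta_c = arcsin(0.656869) = 41.0615 degrees

41.0615


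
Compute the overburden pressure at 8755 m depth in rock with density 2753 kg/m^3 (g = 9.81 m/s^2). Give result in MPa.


P = rho * g * z / 1e6
= 2753 * 9.81 * 8755 / 1e6
= 236445672.15 / 1e6
= 236.4457 MPa

236.4457


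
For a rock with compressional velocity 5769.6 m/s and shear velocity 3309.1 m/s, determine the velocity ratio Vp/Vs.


Vp/Vs = 5769.6 / 3309.1
= 1.7436

1.7436


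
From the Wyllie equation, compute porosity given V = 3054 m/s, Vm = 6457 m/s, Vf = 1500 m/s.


1/V - 1/Vm = 1/3054 - 1/6457 = 0.00017257
1/Vf - 1/Vm = 1/1500 - 1/6457 = 0.0005118
phi = 0.00017257 / 0.0005118 = 0.3372

0.3372


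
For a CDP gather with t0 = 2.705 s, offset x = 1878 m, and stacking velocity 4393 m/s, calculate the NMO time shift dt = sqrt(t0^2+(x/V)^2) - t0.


x/Vnmo = 1878/4393 = 0.427498
(x/Vnmo)^2 = 0.182755
t0^2 = 7.317025
sqrt(7.317025 + 0.182755) = 2.738573
dt = 2.738573 - 2.705 = 0.033573

0.033573


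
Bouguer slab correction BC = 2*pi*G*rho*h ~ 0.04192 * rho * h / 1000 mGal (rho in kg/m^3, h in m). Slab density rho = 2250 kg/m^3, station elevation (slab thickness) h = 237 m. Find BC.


BC = 0.04192 * rho * h / 1000
= 0.04192 * 2250 * 237 / 1000
= 22.3538 mGal

22.3538


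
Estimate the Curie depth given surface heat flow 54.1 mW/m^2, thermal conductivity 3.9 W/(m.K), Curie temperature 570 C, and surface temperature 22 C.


T_Curie - T_surf = 570 - 22 = 548 C
Convert q to W/m^2: 54.1 mW/m^2 = 0.0541 W/m^2
d = 548 * 3.9 / 0.0541 = 39504.62 m

39504.62


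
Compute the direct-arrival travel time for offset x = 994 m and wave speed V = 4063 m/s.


t = x / V
= 994 / 4063
= 0.2446 s

0.2446


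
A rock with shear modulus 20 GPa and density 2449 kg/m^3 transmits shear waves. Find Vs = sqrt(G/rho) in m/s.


Convert G to Pa: G = 20e9 Pa
Compute G/rho = 20e9 / 2449 = 8166598.6117
Vs = sqrt(8166598.6117) = 2857.73 m/s

2857.73


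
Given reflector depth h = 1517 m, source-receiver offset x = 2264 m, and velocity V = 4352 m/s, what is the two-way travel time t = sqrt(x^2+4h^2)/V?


x^2 + 4h^2 = 2264^2 + 4*1517^2 = 5125696 + 9205156 = 14330852
sqrt(14330852) = 3785.6112
t = 3785.6112 / 4352 = 0.8699 s

0.8699


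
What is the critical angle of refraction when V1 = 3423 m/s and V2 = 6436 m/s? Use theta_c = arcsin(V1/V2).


V1/V2 = 3423/6436 = 0.531852
theta_c = arcsin(0.531852) = 32.1307 degrees

32.1307


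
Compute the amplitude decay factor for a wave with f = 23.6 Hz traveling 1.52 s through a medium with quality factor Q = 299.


pi*f*t/Q = pi*23.6*1.52/299 = 0.376907
A/A0 = exp(-0.376907) = 0.68598

0.68598


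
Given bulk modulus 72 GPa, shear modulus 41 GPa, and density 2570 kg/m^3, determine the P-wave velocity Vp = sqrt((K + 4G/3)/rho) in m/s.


First compute the effective modulus:
K + 4G/3 = 72e9 + 4*41e9/3 = 126666666666.67 Pa
Then divide by density:
126666666666.67 / 2570 = 49286640.7263 Pa/(kg/m^3)
Take the square root:
Vp = sqrt(49286640.7263) = 7020.44 m/s

7020.44


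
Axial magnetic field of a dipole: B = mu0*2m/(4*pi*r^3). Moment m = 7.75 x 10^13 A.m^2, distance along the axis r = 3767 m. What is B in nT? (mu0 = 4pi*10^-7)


m = 7.75 x 10^13 = 77500000000000 A.m^2
2m = 155000000000000 A.m^2
r^3 = 3767^3 = 53454818663
B = (4pi*10^-7) * 155000000000000 / (4*pi * 53454818663) * 1e9
= 194778744.522567 / 671733062442.62 * 1e9
= 289964.5044 nT

289964.5044


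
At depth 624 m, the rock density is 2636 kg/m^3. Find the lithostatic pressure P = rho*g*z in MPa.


P = rho * g * z / 1e6
= 2636 * 9.81 * 624 / 1e6
= 16136115.84 / 1e6
= 16.1361 MPa

16.1361


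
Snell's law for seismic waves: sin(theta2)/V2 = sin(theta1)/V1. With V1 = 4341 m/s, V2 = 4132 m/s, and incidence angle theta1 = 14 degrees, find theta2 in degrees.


sin(theta1) = sin(14 deg) = 0.241922
sin(theta2) = V2/V1 * sin(theta1) = 4132/4341 * 0.241922 = 0.230274
theta2 = arcsin(0.230274) = 13.3132 degrees

13.3132


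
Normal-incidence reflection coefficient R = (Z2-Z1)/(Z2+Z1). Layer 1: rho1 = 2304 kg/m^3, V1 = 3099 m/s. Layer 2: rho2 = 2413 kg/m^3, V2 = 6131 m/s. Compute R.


Z1 = 2304 * 3099 = 7140096
Z2 = 2413 * 6131 = 14794103
R = (14794103 - 7140096) / (14794103 + 7140096) = 7654007 / 21934199 = 0.349

0.349


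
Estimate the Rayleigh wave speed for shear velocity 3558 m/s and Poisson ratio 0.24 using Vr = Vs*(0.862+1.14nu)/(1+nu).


Numerator factor = 0.862 + 1.14*0.24 = 1.1356
Denominator = 1 + 0.24 = 1.24
Vr = 3558 * 1.1356 / 1.24 = 3258.44 m/s

3258.44


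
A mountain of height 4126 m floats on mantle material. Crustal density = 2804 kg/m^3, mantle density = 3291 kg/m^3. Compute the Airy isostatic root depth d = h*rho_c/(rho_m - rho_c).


rho_m - rho_c = 3291 - 2804 = 487
d = 4126 * 2804 / 487
= 11569304 / 487
= 23756.27 m

23756.27


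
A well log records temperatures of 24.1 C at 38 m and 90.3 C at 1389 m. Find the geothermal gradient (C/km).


dT = 90.3 - 24.1 = 66.2 C
dz = 1389 - 38 = 1351 m
gradient = dT/dz * 1000 = 66.2/1351 * 1000 = 49.0007 C/km

49.0007


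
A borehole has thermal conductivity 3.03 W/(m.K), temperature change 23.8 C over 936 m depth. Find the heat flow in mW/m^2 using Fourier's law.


q = k * dT / dz * 1000
= 3.03 * 23.8 / 936 * 1000
= 0.077045 * 1000
= 77.0449 mW/m^2

77.0449


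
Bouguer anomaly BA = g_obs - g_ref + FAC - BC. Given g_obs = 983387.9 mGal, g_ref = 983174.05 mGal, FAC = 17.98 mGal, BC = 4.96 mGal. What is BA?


BA = g_obs - g_ref + FAC - BC
= 983387.9 - 983174.05 + 17.98 - 4.96
= 226.87 mGal

226.87


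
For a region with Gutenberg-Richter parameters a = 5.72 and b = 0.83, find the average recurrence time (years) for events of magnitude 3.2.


log10(N) = 5.72 - 0.83*3.2 = 3.064
N = 10^3.064 = 1158.777356
T = 1/N = 1/1158.777356 = 0.0009 years

9.000000e-04


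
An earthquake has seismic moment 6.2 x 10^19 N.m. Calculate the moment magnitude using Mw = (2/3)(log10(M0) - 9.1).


log10(M0) = log10(6.2 x 10^19) = 19.7924
Mw = 2/3 * (19.7924 - 9.1)
= 2/3 * 10.6924
= 7.13

7.13


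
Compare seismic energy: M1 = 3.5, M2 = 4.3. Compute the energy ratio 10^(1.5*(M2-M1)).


M2 - M1 = 4.3 - 3.5 = 0.8
1.5 * 0.8 = 1.2
ratio = 10^1.2 = 15.85

15.85


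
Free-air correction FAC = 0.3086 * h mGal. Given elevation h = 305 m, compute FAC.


FAC = 0.3086 * h
= 0.3086 * 305
= 94.123 mGal

94.123


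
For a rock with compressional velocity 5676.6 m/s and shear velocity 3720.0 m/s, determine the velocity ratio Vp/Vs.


Vp/Vs = 5676.6 / 3720.0
= 1.526

1.526


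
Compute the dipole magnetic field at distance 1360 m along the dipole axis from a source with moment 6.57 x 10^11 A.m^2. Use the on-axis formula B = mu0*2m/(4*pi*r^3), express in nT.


m = 6.57 x 10^11 = 657000000000 A.m^2
2m = 1314000000000 A.m^2
r^3 = 1360^3 = 2515456000
B = (4pi*10^-7) * 1314000000000 / (4*pi * 2515456000) * 1e9
= 1651221.098727 / 31610152360.11 * 1e9
= 52237.0497 nT

52237.0497


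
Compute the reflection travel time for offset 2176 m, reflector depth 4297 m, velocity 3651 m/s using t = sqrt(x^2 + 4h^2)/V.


x^2 + 4h^2 = 2176^2 + 4*4297^2 = 4734976 + 73856836 = 78591812
sqrt(78591812) = 8865.2023
t = 8865.2023 / 3651 = 2.4282 s

2.4282


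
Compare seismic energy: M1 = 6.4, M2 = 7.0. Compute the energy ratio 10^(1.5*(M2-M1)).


M2 - M1 = 7.0 - 6.4 = 0.6
1.5 * 0.6 = 0.9
ratio = 10^0.9 = 7.94

7.94


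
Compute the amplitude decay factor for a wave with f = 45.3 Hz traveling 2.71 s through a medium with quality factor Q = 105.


pi*f*t/Q = pi*45.3*2.71/105 = 3.67306
A/A0 = exp(-3.67306) = 0.025399

0.025399


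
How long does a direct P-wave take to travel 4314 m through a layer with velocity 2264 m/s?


t = x / V
= 4314 / 2264
= 1.9055 s

1.9055


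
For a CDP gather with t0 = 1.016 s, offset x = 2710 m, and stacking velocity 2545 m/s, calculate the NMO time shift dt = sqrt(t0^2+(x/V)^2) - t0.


x/Vnmo = 2710/2545 = 1.064833
(x/Vnmo)^2 = 1.133869
t0^2 = 1.032256
sqrt(1.032256 + 1.133869) = 1.471776
dt = 1.471776 - 1.016 = 0.455776

0.455776


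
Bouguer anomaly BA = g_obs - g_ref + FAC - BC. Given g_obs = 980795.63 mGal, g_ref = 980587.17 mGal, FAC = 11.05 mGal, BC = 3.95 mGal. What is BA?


BA = g_obs - g_ref + FAC - BC
= 980795.63 - 980587.17 + 11.05 - 3.95
= 215.56 mGal

215.56


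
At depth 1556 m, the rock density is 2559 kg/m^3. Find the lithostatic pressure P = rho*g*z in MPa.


P = rho * g * z / 1e6
= 2559 * 9.81 * 1556 / 1e6
= 39061497.24 / 1e6
= 39.0615 MPa

39.0615


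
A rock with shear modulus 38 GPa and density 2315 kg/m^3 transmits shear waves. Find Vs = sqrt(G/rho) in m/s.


Convert G to Pa: G = 38e9 Pa
Compute G/rho = 38e9 / 2315 = 16414686.8251
Vs = sqrt(16414686.8251) = 4051.5 m/s

4051.5


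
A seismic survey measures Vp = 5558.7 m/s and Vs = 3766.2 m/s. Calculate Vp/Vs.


Vp/Vs = 5558.7 / 3766.2
= 1.4759

1.4759


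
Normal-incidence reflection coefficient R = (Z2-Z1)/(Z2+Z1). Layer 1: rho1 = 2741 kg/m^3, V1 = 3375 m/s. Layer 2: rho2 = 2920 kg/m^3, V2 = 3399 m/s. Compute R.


Z1 = 2741 * 3375 = 9250875
Z2 = 2920 * 3399 = 9925080
R = (9925080 - 9250875) / (9925080 + 9250875) = 674205 / 19175955 = 0.0352

0.0352


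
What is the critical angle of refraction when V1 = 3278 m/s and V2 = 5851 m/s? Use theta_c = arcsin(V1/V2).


V1/V2 = 3278/5851 = 0.560246
theta_c = arcsin(0.560246) = 34.0728 degrees

34.0728


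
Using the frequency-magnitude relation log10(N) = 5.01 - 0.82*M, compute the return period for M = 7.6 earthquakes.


log10(N) = 5.01 - 0.82*7.6 = -1.222
N = 10^-1.222 = 0.059979
T = 1/N = 1/0.059979 = 16.6725 years

16.6725


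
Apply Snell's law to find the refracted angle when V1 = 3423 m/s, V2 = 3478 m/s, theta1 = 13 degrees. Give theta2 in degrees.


sin(theta1) = sin(13 deg) = 0.224951
sin(theta2) = V2/V1 * sin(theta1) = 3478/3423 * 0.224951 = 0.228566
theta2 = arcsin(0.228566) = 13.2126 degrees

13.2126


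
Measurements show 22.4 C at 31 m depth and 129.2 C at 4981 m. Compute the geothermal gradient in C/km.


dT = 129.2 - 22.4 = 106.8 C
dz = 4981 - 31 = 4950 m
gradient = dT/dz * 1000 = 106.8/4950 * 1000 = 21.5758 C/km

21.5758


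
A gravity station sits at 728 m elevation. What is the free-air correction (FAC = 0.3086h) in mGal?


FAC = 0.3086 * h
= 0.3086 * 728
= 224.6608 mGal

224.6608


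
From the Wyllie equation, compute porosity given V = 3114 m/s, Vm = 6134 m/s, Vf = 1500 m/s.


1/V - 1/Vm = 1/3114 - 1/6134 = 0.0001581
1/Vf - 1/Vm = 1/1500 - 1/6134 = 0.00050364
phi = 0.0001581 / 0.00050364 = 0.3139

0.3139


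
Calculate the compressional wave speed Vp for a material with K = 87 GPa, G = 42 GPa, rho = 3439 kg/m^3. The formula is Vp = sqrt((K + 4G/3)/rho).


First compute the effective modulus:
K + 4G/3 = 87e9 + 4*42e9/3 = 143000000000.0 Pa
Then divide by density:
143000000000.0 / 3439 = 41581855.1905 Pa/(kg/m^3)
Take the square root:
Vp = sqrt(41581855.1905) = 6448.4 m/s

6448.4


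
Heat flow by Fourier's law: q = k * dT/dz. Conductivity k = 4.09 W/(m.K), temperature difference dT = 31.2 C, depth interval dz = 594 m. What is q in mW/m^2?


q = k * dT / dz * 1000
= 4.09 * 31.2 / 594 * 1000
= 0.214828 * 1000
= 214.8283 mW/m^2

214.8283


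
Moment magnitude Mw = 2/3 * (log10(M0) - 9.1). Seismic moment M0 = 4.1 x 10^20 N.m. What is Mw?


log10(M0) = log10(4.1 x 10^20) = 20.6128
Mw = 2/3 * (20.6128 - 9.1)
= 2/3 * 11.5128
= 7.68

7.68


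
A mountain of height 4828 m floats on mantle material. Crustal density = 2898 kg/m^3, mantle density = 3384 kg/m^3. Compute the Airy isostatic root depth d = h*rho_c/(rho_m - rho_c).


rho_m - rho_c = 3384 - 2898 = 486
d = 4828 * 2898 / 486
= 13991544 / 486
= 28789.19 m

28789.19


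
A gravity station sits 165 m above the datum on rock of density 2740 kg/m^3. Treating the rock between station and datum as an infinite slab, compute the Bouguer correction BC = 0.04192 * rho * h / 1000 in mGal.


BC = 0.04192 * rho * h / 1000
= 0.04192 * 2740 * 165 / 1000
= 18.952 mGal

18.952


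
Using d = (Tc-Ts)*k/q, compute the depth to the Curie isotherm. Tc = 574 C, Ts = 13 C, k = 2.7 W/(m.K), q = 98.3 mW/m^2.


T_Curie - T_surf = 574 - 13 = 561 C
Convert q to W/m^2: 98.3 mW/m^2 = 0.0983 W/m^2
d = 561 * 2.7 / 0.0983 = 15408.95 m

15408.95


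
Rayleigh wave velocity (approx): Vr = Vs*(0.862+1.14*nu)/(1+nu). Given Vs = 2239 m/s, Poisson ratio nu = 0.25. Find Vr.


Numerator factor = 0.862 + 1.14*0.25 = 1.147
Denominator = 1 + 0.25 = 1.25
Vr = 2239 * 1.147 / 1.25 = 2054.51 m/s

2054.51


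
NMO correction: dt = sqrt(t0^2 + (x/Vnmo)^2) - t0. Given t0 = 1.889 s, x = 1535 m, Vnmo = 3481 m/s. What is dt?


x/Vnmo = 1535/3481 = 0.440965
(x/Vnmo)^2 = 0.19445
t0^2 = 3.568321
sqrt(3.568321 + 0.19445) = 1.939786
dt = 1.939786 - 1.889 = 0.050786

0.050786


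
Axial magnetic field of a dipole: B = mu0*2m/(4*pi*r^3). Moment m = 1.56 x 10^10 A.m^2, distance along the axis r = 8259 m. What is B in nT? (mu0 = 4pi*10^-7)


m = 1.56 x 10^10 = 15600000000 A.m^2
2m = 31200000000 A.m^2
r^3 = 8259^3 = 563355317979
B = (4pi*10^-7) * 31200000000 / (4*pi * 563355317979) * 1e9
= 39207.076317 / 7079331713294.27 * 1e9
= 5.5382 nT

5.5382


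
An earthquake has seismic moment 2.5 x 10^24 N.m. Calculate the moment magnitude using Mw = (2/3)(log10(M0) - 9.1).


log10(M0) = log10(2.5 x 10^24) = 24.3979
Mw = 2/3 * (24.3979 - 9.1)
= 2/3 * 15.2979
= 10.2

10.2


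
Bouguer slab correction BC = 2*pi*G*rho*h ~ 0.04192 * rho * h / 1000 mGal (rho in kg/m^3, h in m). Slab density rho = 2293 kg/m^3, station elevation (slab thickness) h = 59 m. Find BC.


BC = 0.04192 * rho * h / 1000
= 0.04192 * 2293 * 59 / 1000
= 5.6712 mGal

5.6712


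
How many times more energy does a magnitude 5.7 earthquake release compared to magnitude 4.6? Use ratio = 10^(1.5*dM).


M2 - M1 = 5.7 - 4.6 = 1.1
1.5 * 1.1 = 1.65
ratio = 10^1.65 = 44.67

44.67


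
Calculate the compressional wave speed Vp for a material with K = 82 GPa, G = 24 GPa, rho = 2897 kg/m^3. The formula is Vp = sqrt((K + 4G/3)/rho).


First compute the effective modulus:
K + 4G/3 = 82e9 + 4*24e9/3 = 114000000000.0 Pa
Then divide by density:
114000000000.0 / 2897 = 39351052.8133 Pa/(kg/m^3)
Take the square root:
Vp = sqrt(39351052.8133) = 6273.04 m/s

6273.04


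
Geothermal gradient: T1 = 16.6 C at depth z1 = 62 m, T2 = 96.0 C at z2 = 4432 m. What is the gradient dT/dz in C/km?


dT = 96.0 - 16.6 = 79.4 C
dz = 4432 - 62 = 4370 m
gradient = dT/dz * 1000 = 79.4/4370 * 1000 = 18.1693 C/km

18.1693


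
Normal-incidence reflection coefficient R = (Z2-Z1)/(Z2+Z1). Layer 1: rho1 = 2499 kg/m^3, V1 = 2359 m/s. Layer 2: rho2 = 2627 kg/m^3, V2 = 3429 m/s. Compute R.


Z1 = 2499 * 2359 = 5895141
Z2 = 2627 * 3429 = 9007983
R = (9007983 - 5895141) / (9007983 + 5895141) = 3112842 / 14903124 = 0.2089

0.2089


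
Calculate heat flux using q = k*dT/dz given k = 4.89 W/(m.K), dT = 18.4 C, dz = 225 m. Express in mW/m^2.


q = k * dT / dz * 1000
= 4.89 * 18.4 / 225 * 1000
= 0.399893 * 1000
= 399.8933 mW/m^2

399.8933


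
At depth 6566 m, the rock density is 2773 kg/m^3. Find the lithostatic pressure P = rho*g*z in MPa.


P = rho * g * z / 1e6
= 2773 * 9.81 * 6566 / 1e6
= 178615751.58 / 1e6
= 178.6158 MPa

178.6158


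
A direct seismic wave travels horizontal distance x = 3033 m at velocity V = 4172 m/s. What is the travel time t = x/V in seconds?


t = x / V
= 3033 / 4172
= 0.727 s

0.727


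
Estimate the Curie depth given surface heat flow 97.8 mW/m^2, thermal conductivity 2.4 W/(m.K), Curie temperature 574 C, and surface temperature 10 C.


T_Curie - T_surf = 574 - 10 = 564 C
Convert q to W/m^2: 97.8 mW/m^2 = 0.0978 W/m^2
d = 564 * 2.4 / 0.0978 = 13840.49 m

13840.49


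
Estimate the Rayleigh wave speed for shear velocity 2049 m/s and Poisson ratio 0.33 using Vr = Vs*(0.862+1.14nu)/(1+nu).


Numerator factor = 0.862 + 1.14*0.33 = 1.2382
Denominator = 1 + 0.33 = 1.33
Vr = 2049 * 1.2382 / 1.33 = 1907.57 m/s

1907.57


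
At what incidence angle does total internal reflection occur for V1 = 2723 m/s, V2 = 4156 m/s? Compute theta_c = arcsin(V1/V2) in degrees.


V1/V2 = 2723/4156 = 0.655197
theta_c = arcsin(0.655197) = 40.9346 degrees

40.9346


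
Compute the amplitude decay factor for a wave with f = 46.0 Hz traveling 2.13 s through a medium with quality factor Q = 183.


pi*f*t/Q = pi*46.0*2.13/183 = 1.68204
A/A0 = exp(-1.68204) = 0.185994

0.185994


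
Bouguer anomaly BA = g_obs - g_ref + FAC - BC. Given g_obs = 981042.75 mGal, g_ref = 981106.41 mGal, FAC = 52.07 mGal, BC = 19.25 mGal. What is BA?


BA = g_obs - g_ref + FAC - BC
= 981042.75 - 981106.41 + 52.07 - 19.25
= -30.84 mGal

-30.84


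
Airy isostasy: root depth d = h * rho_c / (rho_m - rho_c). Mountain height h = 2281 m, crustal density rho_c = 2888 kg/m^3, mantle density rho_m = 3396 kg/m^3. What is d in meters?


rho_m - rho_c = 3396 - 2888 = 508
d = 2281 * 2888 / 508
= 6587528 / 508
= 12967.57 m

12967.57


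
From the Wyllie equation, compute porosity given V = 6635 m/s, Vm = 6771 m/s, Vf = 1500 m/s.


1/V - 1/Vm = 1/6635 - 1/6771 = 3.03e-06
1/Vf - 1/Vm = 1/1500 - 1/6771 = 0.00051898
phi = 3.03e-06 / 0.00051898 = 0.0058

0.0058


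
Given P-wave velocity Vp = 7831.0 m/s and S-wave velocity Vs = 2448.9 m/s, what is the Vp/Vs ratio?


Vp/Vs = 7831.0 / 2448.9
= 3.1978

3.1978


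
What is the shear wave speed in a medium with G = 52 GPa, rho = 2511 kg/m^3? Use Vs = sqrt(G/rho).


Convert G to Pa: G = 52e9 Pa
Compute G/rho = 52e9 / 2511 = 20708880.9239
Vs = sqrt(20708880.9239) = 4550.7 m/s

4550.7


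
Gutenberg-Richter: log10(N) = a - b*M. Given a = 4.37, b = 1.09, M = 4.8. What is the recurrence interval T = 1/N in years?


log10(N) = 4.37 - 1.09*4.8 = -0.862
N = 10^-0.862 = 0.137404
T = 1/N = 1/0.137404 = 7.2778 years

7.2778


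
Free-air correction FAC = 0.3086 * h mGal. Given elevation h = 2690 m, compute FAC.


FAC = 0.3086 * h
= 0.3086 * 2690
= 830.134 mGal

830.134


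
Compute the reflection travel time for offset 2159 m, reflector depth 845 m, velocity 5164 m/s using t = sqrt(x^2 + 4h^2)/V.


x^2 + 4h^2 = 2159^2 + 4*845^2 = 4661281 + 2856100 = 7517381
sqrt(7517381) = 2741.7843
t = 2741.7843 / 5164 = 0.5309 s

0.5309


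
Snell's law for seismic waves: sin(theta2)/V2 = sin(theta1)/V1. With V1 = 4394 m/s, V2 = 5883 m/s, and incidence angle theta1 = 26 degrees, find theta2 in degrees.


sin(theta1) = sin(26 deg) = 0.438371
sin(theta2) = V2/V1 * sin(theta1) = 5883/4394 * 0.438371 = 0.586922
theta2 = arcsin(0.586922) = 35.9389 degrees

35.9389


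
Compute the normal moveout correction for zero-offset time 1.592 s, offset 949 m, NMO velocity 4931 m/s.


x/Vnmo = 949/4931 = 0.192456
(x/Vnmo)^2 = 0.037039
t0^2 = 2.534464
sqrt(2.534464 + 0.037039) = 1.603591
dt = 1.603591 - 1.592 = 0.011591

0.011591


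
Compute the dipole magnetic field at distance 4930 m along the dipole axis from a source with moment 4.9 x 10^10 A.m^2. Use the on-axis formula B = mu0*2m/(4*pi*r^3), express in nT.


m = 4.9 x 10^10 = 49000000000 A.m^2
2m = 98000000000 A.m^2
r^3 = 4930^3 = 119823157000
B = (4pi*10^-7) * 98000000000 / (4*pi * 119823157000) * 1e9
= 123150.432021 / 1505742199044.55 * 1e9
= 81.7872 nT

81.7872


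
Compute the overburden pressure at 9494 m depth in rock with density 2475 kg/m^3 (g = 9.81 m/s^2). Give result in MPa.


P = rho * g * z / 1e6
= 2475 * 9.81 * 9494 / 1e6
= 230511946.5 / 1e6
= 230.5119 MPa

230.5119


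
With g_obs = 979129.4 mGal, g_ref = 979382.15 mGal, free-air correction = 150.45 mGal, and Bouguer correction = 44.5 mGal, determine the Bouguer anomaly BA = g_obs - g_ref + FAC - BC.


BA = g_obs - g_ref + FAC - BC
= 979129.4 - 979382.15 + 150.45 - 44.5
= -146.8 mGal

-146.8


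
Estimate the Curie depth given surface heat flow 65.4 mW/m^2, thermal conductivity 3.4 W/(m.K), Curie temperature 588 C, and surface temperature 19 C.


T_Curie - T_surf = 588 - 19 = 569 C
Convert q to W/m^2: 65.4 mW/m^2 = 0.0654 W/m^2
d = 569 * 3.4 / 0.0654 = 29581.04 m

29581.04


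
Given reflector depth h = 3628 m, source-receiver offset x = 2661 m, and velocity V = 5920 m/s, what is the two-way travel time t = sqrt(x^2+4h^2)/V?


x^2 + 4h^2 = 2661^2 + 4*3628^2 = 7080921 + 52649536 = 59730457
sqrt(59730457) = 7728.5482
t = 7728.5482 / 5920 = 1.3055 s

1.3055


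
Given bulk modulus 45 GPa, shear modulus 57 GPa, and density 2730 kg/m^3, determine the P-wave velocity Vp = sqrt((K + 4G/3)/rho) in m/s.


First compute the effective modulus:
K + 4G/3 = 45e9 + 4*57e9/3 = 121000000000.0 Pa
Then divide by density:
121000000000.0 / 2730 = 44322344.3223 Pa/(kg/m^3)
Take the square root:
Vp = sqrt(44322344.3223) = 6657.5 m/s

6657.5


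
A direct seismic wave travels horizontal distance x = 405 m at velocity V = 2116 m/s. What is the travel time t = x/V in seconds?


t = x / V
= 405 / 2116
= 0.1914 s

0.1914


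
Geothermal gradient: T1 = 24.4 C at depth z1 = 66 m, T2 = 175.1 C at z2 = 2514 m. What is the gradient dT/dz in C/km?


dT = 175.1 - 24.4 = 150.7 C
dz = 2514 - 66 = 2448 m
gradient = dT/dz * 1000 = 150.7/2448 * 1000 = 61.5605 C/km

61.5605


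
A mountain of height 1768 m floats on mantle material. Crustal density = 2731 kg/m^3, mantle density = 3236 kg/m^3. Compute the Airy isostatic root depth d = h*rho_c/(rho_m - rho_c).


rho_m - rho_c = 3236 - 2731 = 505
d = 1768 * 2731 / 505
= 4828408 / 505
= 9561.2 m

9561.2


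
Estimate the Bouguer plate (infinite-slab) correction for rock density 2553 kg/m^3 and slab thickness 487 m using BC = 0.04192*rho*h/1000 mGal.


BC = 0.04192 * rho * h / 1000
= 0.04192 * 2553 * 487 / 1000
= 52.1196 mGal

52.1196


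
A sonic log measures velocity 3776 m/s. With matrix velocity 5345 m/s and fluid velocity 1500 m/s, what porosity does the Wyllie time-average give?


1/V - 1/Vm = 1/3776 - 1/5345 = 7.774e-05
1/Vf - 1/Vm = 1/1500 - 1/5345 = 0.00047958
phi = 7.774e-05 / 0.00047958 = 0.1621

0.1621


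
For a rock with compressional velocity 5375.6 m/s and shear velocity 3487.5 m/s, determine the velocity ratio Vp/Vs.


Vp/Vs = 5375.6 / 3487.5
= 1.5414

1.5414


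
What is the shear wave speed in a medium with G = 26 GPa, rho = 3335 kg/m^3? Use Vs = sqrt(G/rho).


Convert G to Pa: G = 26e9 Pa
Compute G/rho = 26e9 / 3335 = 7796101.949
Vs = sqrt(7796101.949) = 2792.15 m/s

2792.15


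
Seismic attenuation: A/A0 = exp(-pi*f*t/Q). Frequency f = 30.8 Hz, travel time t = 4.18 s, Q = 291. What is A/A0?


pi*f*t/Q = pi*30.8*4.18/291 = 1.389901
A/A0 = exp(-1.389901) = 0.2491

0.2491


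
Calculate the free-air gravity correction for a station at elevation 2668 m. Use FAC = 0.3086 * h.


FAC = 0.3086 * h
= 0.3086 * 2668
= 823.3448 mGal

823.3448


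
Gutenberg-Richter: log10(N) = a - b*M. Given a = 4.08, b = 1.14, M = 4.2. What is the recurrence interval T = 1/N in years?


log10(N) = 4.08 - 1.14*4.2 = -0.708
N = 10^-0.708 = 0.195884
T = 1/N = 1/0.195884 = 5.105 years

5.105


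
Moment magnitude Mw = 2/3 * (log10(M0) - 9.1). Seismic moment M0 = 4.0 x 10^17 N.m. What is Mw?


log10(M0) = log10(4.0 x 10^17) = 17.6021
Mw = 2/3 * (17.6021 - 9.1)
= 2/3 * 8.5021
= 5.67

5.67


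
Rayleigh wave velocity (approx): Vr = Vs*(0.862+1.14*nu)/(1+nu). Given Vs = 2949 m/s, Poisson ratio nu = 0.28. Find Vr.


Numerator factor = 0.862 + 1.14*0.28 = 1.1812
Denominator = 1 + 0.28 = 1.28
Vr = 2949 * 1.1812 / 1.28 = 2721.37 m/s

2721.37


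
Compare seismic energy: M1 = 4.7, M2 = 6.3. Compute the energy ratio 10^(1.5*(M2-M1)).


M2 - M1 = 6.3 - 4.7 = 1.6
1.5 * 1.6 = 2.4
ratio = 10^2.4 = 251.19

251.19


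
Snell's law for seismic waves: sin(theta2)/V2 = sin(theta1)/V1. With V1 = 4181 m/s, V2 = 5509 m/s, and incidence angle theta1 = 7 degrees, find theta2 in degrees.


sin(theta1) = sin(7 deg) = 0.121869
sin(theta2) = V2/V1 * sin(theta1) = 5509/4181 * 0.121869 = 0.160578
theta2 = arcsin(0.160578) = 9.2405 degrees

9.2405


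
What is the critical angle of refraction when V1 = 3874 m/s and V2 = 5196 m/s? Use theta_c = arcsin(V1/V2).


V1/V2 = 3874/5196 = 0.745574
theta_c = arcsin(0.745574) = 48.2084 degrees

48.2084


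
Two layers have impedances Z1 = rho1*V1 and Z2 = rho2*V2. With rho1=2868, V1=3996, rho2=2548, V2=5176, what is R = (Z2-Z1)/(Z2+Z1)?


Z1 = 2868 * 3996 = 11460528
Z2 = 2548 * 5176 = 13188448
R = (13188448 - 11460528) / (13188448 + 11460528) = 1727920 / 24648976 = 0.0701

0.0701


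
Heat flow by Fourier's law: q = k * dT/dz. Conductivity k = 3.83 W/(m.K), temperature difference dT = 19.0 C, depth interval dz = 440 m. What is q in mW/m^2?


q = k * dT / dz * 1000
= 3.83 * 19.0 / 440 * 1000
= 0.165386 * 1000
= 165.3864 mW/m^2

165.3864


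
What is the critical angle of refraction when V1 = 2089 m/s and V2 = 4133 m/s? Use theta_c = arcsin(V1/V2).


V1/V2 = 2089/4133 = 0.505444
theta_c = arcsin(0.505444) = 30.3608 degrees

30.3608


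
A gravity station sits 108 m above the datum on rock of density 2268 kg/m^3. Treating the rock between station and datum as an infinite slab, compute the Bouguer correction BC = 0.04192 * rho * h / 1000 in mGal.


BC = 0.04192 * rho * h / 1000
= 0.04192 * 2268 * 108 / 1000
= 10.2681 mGal

10.2681


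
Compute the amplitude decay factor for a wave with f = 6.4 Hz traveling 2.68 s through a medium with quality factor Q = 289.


pi*f*t/Q = pi*6.4*2.68/289 = 0.186452
A/A0 = exp(-0.186452) = 0.829898

0.829898


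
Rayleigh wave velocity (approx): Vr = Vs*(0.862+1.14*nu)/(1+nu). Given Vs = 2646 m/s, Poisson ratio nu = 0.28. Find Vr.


Numerator factor = 0.862 + 1.14*0.28 = 1.1812
Denominator = 1 + 0.28 = 1.28
Vr = 2646 * 1.1812 / 1.28 = 2441.76 m/s

2441.76


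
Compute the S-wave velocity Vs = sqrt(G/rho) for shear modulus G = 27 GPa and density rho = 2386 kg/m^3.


Convert G to Pa: G = 27e9 Pa
Compute G/rho = 27e9 / 2386 = 11316010.0587
Vs = sqrt(11316010.0587) = 3363.93 m/s

3363.93
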